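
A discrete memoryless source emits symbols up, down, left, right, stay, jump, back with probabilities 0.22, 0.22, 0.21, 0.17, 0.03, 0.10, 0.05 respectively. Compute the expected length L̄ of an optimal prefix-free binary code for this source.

Repeatedly combine the two least-probable nodes; the expected code length is the sum of the merged weights.
merge 3/100 + 1/20 → 2/25
merge 2/25 + 1/10 → 9/50
merge 17/100 + 9/50 → 7/20
merge 21/100 + 11/50 → 43/100
merge 11/50 + 7/20 → 57/100
merge 43/100 + 57/100 → 1
L = 2/25 + 9/50 + 7/20 + 43/100 + 57/100 + 1 = 261/100 = 2.61 bits/symbol.

2.61 bits/symbol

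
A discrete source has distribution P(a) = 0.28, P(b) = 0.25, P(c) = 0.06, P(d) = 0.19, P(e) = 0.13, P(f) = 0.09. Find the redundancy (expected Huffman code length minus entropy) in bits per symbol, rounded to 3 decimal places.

0.022 bits

Entropy H = −Σ p log₂ p ≈ 2.4083 bits.
Huffman merges: 3/50+9/100→3/20; 13/100+3/20→7/25; 19/100+1/4→11/25; 7/25+7/25→14/25; 11/25+14/25→1. L = 243/100 ≈ 2.4300.
L − H = 2.4300 − 2.4083 = 0.022 bits.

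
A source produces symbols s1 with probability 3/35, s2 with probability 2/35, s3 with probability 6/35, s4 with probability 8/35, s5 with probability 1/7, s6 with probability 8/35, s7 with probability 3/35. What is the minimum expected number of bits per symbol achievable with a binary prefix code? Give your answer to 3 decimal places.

2.686 bits/symbol

Repeatedly combine the two least-probable nodes; the expected code length is the sum of the merged weights.
merge 2/35 + 3/35 → 1/7
merge 3/35 + 1/7 → 8/35
merge 1/7 + 6/35 → 11/35
merge 8/35 + 8/35 → 16/35
merge 8/35 + 11/35 → 19/35
merge 16/35 + 19/35 → 1
L = 1/7 + 8/35 + 11/35 + 16/35 + 19/35 + 1 = 94/35 ≈ 2.686 bits/symbol.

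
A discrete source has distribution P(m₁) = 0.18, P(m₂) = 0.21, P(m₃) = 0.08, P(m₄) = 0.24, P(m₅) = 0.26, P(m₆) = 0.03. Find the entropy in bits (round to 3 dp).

H = −Σ pᵢ log₂ pᵢ.
−0.18·log₂(0.18) = 0.4453
−0.21·log₂(0.21) = 0.4728
−0.08·log₂(0.08) = 0.2915
−0.24·log₂(0.24) = 0.4941
−0.26·log₂(0.26) = 0.5053
−0.03·log₂(0.03) = 0.1518
Sum ≈ 2.3608 → 2.361 bits.

2.361 bits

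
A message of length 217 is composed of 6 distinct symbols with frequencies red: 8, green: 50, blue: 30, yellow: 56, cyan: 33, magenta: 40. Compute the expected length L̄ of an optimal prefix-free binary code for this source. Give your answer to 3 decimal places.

Probabilities are the counts divided by 217.
Repeatedly combine the two least-probable nodes; the expected code length is the sum of the merged weights.
merge 8/217 + 30/217 → 38/217
merge 33/217 + 38/217 → 71/217
merge 40/217 + 50/217 → 90/217
merge 8/31 + 71/217 → 127/217
merge 90/217 + 127/217 → 1
L = 38/217 + 71/217 + 90/217 + 127/217 + 1 = 543/217 ≈ 2.502 bits/symbol.

2.502 bits/symbol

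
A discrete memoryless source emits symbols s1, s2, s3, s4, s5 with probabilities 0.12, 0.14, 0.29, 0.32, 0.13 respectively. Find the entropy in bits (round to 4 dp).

2.1908 bits

H = −Σ pᵢ log₂ pᵢ.
−0.12·log₂(0.12) = 0.3671
−0.14·log₂(0.14) = 0.3971
−0.29·log₂(0.29) = 0.5179
−0.32·log₂(0.32) = 0.5260
−0.13·log₂(0.13) = 0.3826
Sum ≈ 2.1908 → 2.1908 bits.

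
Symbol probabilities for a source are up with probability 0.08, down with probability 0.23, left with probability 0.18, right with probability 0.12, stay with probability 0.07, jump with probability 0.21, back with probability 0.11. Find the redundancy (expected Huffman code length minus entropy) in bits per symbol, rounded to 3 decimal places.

Entropy H = −Σ p log₂ p ≈ 2.6832 bits.
Huffman merges: 7/100+2/25→3/20; 11/100+3/25→23/100; 3/20+9/50→33/100; 21/100+23/100→11/25; 23/100+33/100→14/25; 11/25+14/25→1. L = 271/100 ≈ 2.7100.
L − H = 2.7100 − 2.6832 = 0.027 bits.

0.027 bits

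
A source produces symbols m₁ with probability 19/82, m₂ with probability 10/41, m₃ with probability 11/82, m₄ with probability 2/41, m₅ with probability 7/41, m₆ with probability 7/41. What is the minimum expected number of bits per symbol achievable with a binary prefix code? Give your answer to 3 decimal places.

Repeatedly combine the two least-probable nodes; the expected code length is the sum of the merged weights.
merge 2/41 + 11/82 → 15/82
merge 7/41 + 7/41 → 14/41
merge 15/82 + 19/82 → 17/41
merge 10/41 + 14/41 → 24/41
merge 17/41 + 24/41 → 1
L = 15/82 + 14/41 + 17/41 + 24/41 + 1 = 207/82 ≈ 2.524 bits/symbol.

2.524 bits/symbol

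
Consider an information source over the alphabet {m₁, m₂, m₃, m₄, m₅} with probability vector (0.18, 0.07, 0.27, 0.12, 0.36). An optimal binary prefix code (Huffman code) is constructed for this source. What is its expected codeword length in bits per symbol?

2.19 bits/symbol

Repeatedly combine the two least-probable nodes; the expected code length is the sum of the merged weights.
merge 7/100 + 3/25 → 19/100
merge 9/50 + 19/100 → 37/100
merge 27/100 + 9/25 → 63/100
merge 37/100 + 63/100 → 1
L = 19/100 + 37/100 + 63/100 + 1 = 219/100 = 2.19 bits/symbol.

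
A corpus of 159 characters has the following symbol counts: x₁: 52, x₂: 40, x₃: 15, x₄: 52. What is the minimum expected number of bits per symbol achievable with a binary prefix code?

2 bits/symbol

Probabilities are the counts divided by 159.
Repeatedly combine the two least-probable nodes; the expected code length is the sum of the merged weights.
merge 5/53 + 40/159 → 55/159
merge 52/159 + 52/159 → 104/159
merge 55/159 + 104/159 → 1
L = 55/159 + 104/159 + 1 = 2 bits/symbol.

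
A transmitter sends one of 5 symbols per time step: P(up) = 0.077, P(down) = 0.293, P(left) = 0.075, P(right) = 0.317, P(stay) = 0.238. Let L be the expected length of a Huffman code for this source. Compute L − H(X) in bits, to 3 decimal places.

0.050 bits

Entropy H = −Σ p log₂ p ≈ 2.1023 bits.
Huffman merges: 3/40+77/1000→19/125; 19/125+119/500→39/100; 293/1000+317/1000→61/100; 39/100+61/100→1. L = 269/125 ≈ 2.1520.
L − H = 2.1520 − 2.1023 = 0.050 bits.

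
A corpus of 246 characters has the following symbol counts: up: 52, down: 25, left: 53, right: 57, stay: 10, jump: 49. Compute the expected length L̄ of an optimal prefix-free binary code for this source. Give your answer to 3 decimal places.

Probabilities are the counts divided by 246.
Repeatedly combine the two least-probable nodes; the expected code length is the sum of the merged weights.
merge 5/123 + 25/246 → 35/246
merge 35/246 + 49/246 → 14/41
merge 26/123 + 53/246 → 35/82
merge 19/82 + 14/41 → 47/82
merge 35/82 + 47/82 → 1
L = 35/246 + 14/41 + 35/82 + 47/82 + 1 = 611/246 ≈ 2.484 bits/symbol.

2.484 bits/symbol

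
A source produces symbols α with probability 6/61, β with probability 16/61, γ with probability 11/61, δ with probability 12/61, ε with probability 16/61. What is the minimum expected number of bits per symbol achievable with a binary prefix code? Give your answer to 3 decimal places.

Repeatedly combine the two least-probable nodes; the expected code length is the sum of the merged weights.
merge 6/61 + 11/61 → 17/61
merge 12/61 + 16/61 → 28/61
merge 16/61 + 17/61 → 33/61
merge 28/61 + 33/61 → 1
L = 17/61 + 28/61 + 33/61 + 1 = 139/61 ≈ 2.279 bits/symbol.

2.279 bits/symbol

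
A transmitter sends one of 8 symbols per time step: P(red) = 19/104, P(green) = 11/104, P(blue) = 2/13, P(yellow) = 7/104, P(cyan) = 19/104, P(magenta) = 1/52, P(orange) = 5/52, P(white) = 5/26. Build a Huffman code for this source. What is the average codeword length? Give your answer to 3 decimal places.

2.894 bits/symbol

Repeatedly combine the two least-probable nodes; the expected code length is the sum of the merged weights.
merge 1/52 + 7/104 → 9/104
merge 9/104 + 5/52 → 19/104
merge 11/104 + 2/13 → 27/104
merge 19/104 + 19/104 → 19/52
merge 19/104 + 5/26 → 3/8
merge 27/104 + 19/52 → 5/8
merge 3/8 + 5/8 → 1
L = 9/104 + 19/104 + 27/104 + 19/52 + 3/8 + 5/8 + 1 = 301/104 ≈ 2.894 bits/symbol.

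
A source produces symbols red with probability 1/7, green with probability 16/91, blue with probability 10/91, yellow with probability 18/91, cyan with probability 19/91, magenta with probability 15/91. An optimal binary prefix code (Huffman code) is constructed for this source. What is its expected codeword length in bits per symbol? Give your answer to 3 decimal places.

2.593 bits/symbol

Repeatedly combine the two least-probable nodes; the expected code length is the sum of the merged weights.
merge 10/91 + 1/7 → 23/91
merge 15/91 + 16/91 → 31/91
merge 18/91 + 19/91 → 37/91
merge 23/91 + 31/91 → 54/91
merge 37/91 + 54/91 → 1
L = 23/91 + 31/91 + 37/91 + 54/91 + 1 = 236/91 ≈ 2.593 bits/symbol.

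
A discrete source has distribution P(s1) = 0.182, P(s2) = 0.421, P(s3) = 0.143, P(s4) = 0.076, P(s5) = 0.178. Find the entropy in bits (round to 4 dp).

2.0998 bits

H = −Σ pᵢ log₂ pᵢ.
−0.182·log₂(0.182) = 0.4474
−0.421·log₂(0.421) = 0.5255
−0.143·log₂(0.143) = 0.4012
−0.076·log₂(0.076) = 0.2826
−0.178·log₂(0.178) = 0.4432
Sum ≈ 2.0998 → 2.0998 bits.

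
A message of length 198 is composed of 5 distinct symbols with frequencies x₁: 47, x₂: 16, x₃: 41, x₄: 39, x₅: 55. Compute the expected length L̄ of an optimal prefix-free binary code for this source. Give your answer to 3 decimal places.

Probabilities are the counts divided by 198.
Repeatedly combine the two least-probable nodes; the expected code length is the sum of the merged weights.
merge 8/99 + 13/66 → 5/18
merge 41/198 + 47/198 → 4/9
merge 5/18 + 5/18 → 5/9
merge 4/9 + 5/9 → 1
L = 5/18 + 4/9 + 5/9 + 1 = 41/18 ≈ 2.278 bits/symbol.

2.278 bits/symbol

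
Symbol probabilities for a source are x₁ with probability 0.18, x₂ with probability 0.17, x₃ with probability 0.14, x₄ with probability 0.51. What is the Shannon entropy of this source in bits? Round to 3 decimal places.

1.772 bits

H = −Σ pᵢ log₂ pᵢ.
−0.18·log₂(0.18) = 0.4453
−0.17·log₂(0.17) = 0.4346
−0.14·log₂(0.14) = 0.3971
−0.51·log₂(0.51) = 0.4954
Sum ≈ 1.7724 → 1.772 bits.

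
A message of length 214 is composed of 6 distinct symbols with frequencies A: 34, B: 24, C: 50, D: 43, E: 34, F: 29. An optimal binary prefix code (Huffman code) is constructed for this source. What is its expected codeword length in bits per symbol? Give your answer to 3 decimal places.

Probabilities are the counts divided by 214.
Repeatedly combine the two least-probable nodes; the expected code length is the sum of the merged weights.
merge 12/107 + 29/214 → 53/214
merge 17/107 + 17/107 → 34/107
merge 43/214 + 25/107 → 93/214
merge 53/214 + 34/107 → 121/214
merge 93/214 + 121/214 → 1
L = 53/214 + 34/107 + 93/214 + 121/214 + 1 = 549/214 ≈ 2.565 bits/symbol.

2.565 bits/symbol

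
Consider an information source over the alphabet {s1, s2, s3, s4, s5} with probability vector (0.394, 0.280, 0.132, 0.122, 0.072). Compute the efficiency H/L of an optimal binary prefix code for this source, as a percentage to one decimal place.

Entropy H = −Σ p log₂ p ≈ 2.0729 bits.
Huffman merges: 9/125+61/500→97/500; 33/250+97/500→163/500; 7/25+163/500→303/500; 197/500+303/500→1. L = 1063/500 ≈ 2.1260.
Efficiency = H/L = 2.0729/2.1260 = 97.5%.

97.5%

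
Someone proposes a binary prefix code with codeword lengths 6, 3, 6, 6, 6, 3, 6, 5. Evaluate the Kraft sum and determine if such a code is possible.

0.359375; yes

With common denominator 2^6 = 64: Σ 2^(−ℓᵢ) = 1/64 + 8/64 + 1/64 + 1/64 + 1/64 + 8/64 + 1/64 + 2/64 = 23/64 = 0.359375.
Kraft's inequality requires Σ ≤ 1; here Σ = 0.359375 ≤ 1, so such a prefix code exists.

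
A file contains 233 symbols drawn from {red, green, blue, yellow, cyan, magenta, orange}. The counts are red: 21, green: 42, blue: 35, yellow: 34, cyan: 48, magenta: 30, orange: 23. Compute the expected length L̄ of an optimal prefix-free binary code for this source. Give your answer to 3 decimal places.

2.794 bits/symbol

Probabilities are the counts divided by 233.
Repeatedly combine the two least-probable nodes; the expected code length is the sum of the merged weights.
merge 21/233 + 23/233 → 44/233
merge 30/233 + 34/233 → 64/233
merge 35/233 + 42/233 → 77/233
merge 44/233 + 48/233 → 92/233
merge 64/233 + 77/233 → 141/233
merge 92/233 + 141/233 → 1
L = 44/233 + 64/233 + 77/233 + 92/233 + 141/233 + 1 = 651/233 ≈ 2.794 bits/symbol.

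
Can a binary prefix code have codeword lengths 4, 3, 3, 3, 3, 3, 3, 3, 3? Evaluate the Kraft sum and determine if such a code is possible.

With common denominator 2^4 = 16: Σ 2^(−ℓᵢ) = 1/16 + 2/16 + 2/16 + 2/16 + 2/16 + 2/16 + 2/16 + 2/16 + 2/16 = 17/16 = 1.0625.
Kraft's inequality requires Σ ≤ 1; here Σ = 1.0625 > 1, so no such prefix code exists.

1.0625; no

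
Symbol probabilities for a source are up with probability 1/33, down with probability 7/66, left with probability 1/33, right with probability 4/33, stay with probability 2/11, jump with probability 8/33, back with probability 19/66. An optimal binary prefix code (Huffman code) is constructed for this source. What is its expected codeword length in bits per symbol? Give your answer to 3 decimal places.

2.515 bits/symbol

Repeatedly combine the two least-probable nodes; the expected code length is the sum of the merged weights.
merge 1/33 + 1/33 → 2/33
merge 2/33 + 7/66 → 1/6
merge 4/33 + 1/6 → 19/66
merge 2/11 + 8/33 → 14/33
merge 19/66 + 19/66 → 19/33
merge 14/33 + 19/33 → 1
L = 2/33 + 1/6 + 19/66 + 14/33 + 19/33 + 1 = 83/33 ≈ 2.515 bits/symbol.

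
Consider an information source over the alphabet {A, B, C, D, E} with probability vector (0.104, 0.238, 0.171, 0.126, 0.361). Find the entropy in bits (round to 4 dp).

2.1754 bits

H = −Σ pᵢ log₂ pᵢ.
−0.104·log₂(0.104) = 0.3396
−0.238·log₂(0.238) = 0.4929
−0.171·log₂(0.171) = 0.4357
−0.126·log₂(0.126) = 0.3766
−0.361·log₂(0.361) = 0.5306
Sum ≈ 2.1754 → 2.1754 bits.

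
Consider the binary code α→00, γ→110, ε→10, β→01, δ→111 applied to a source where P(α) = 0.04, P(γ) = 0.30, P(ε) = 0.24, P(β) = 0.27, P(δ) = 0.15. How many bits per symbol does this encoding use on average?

2.45 bits/symbol

L̄ = Σ pᵢ·ℓᵢ = 0.04·2 + 0.30·3 + 0.24·2 + 0.27·2 + 0.15·3 = 2.45 bits/symbol.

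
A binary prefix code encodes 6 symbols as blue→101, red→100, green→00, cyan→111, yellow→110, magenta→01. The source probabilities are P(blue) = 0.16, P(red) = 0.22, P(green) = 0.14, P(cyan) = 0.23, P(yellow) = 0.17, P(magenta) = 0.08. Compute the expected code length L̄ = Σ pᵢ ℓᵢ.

L̄ = Σ pᵢ·ℓᵢ = 0.16·3 + 0.22·3 + 0.14·2 + 0.23·3 + 0.17·3 + 0.08·2 = 2.78 bits/symbol.

2.78 bits/symbol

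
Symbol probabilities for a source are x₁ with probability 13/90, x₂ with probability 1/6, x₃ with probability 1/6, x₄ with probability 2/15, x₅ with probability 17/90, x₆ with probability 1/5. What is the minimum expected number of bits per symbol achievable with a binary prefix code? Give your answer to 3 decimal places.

Repeatedly combine the two least-probable nodes; the expected code length is the sum of the merged weights.
merge 2/15 + 13/90 → 5/18
merge 1/6 + 1/6 → 1/3
merge 17/90 + 1/5 → 7/18
merge 5/18 + 1/3 → 11/18
merge 7/18 + 11/18 → 1
L = 5/18 + 1/3 + 7/18 + 11/18 + 1 = 47/18 ≈ 2.611 bits/symbol.

2.611 bits/symbol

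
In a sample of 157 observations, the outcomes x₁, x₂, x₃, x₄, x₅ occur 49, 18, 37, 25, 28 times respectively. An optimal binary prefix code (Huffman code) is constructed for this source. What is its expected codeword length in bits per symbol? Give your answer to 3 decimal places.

Probabilities are the counts divided by 157.
Repeatedly combine the two least-probable nodes; the expected code length is the sum of the merged weights.
merge 18/157 + 25/157 → 43/157
merge 28/157 + 37/157 → 65/157
merge 43/157 + 49/157 → 92/157
merge 65/157 + 92/157 → 1
L = 43/157 + 65/157 + 92/157 + 1 = 357/157 ≈ 2.274 bits/symbol.

2.274 bits/symbol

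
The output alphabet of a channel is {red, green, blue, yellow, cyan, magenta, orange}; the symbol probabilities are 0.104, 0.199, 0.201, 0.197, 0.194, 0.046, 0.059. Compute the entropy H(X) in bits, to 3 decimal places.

H = −Σ pᵢ log₂ pᵢ.
−0.104·log₂(0.104) = 0.3396
−0.199·log₂(0.199) = 0.4635
−0.201·log₂(0.201) = 0.4653
−0.197·log₂(0.197) = 0.4617
−0.194·log₂(0.194) = 0.4590
−0.046·log₂(0.046) = 0.2043
−0.059·log₂(0.059) = 0.2409
Sum ≈ 2.6343 → 2.634 bits.

2.634 bits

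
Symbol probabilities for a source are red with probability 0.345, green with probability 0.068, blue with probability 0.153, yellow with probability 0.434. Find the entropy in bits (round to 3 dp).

H = −Σ pᵢ log₂ pᵢ.
−0.345·log₂(0.345) = 0.5297
−0.068·log₂(0.068) = 0.2637
−0.153·log₂(0.153) = 0.4144
−0.434·log₂(0.434) = 0.5226
Sum ≈ 1.7304 → 1.730 bits.

1.730 bits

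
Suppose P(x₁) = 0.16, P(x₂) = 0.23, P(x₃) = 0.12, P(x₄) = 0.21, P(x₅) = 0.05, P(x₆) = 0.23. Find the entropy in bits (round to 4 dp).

H = −Σ pᵢ log₂ pᵢ.
−0.16·log₂(0.16) = 0.4230
−0.23·log₂(0.23) = 0.4877
−0.12·log₂(0.12) = 0.3671
−0.21·log₂(0.21) = 0.4728
−0.05·log₂(0.05) = 0.2161
−0.23·log₂(0.23) = 0.4877
Sum ≈ 2.4543 → 2.4543 bits.

2.4543 bits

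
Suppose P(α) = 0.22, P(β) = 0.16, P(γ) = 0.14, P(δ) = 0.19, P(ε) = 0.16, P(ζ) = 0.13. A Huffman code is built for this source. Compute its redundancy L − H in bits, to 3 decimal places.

Entropy H = −Σ p log₂ p ≈ 2.5616 bits.
Huffman merges: 13/100+7/50→27/100; 4/25+4/25→8/25; 19/100+11/50→41/100; 27/100+8/25→59/100; 41/100+59/100→1. L = 259/100 ≈ 2.5900.
L − H = 2.5900 − 2.5616 = 0.028 bits.

0.028 bits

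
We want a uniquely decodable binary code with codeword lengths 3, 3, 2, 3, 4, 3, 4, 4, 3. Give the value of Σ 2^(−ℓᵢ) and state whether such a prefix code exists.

With common denominator 2^4 = 16: Σ 2^(−ℓᵢ) = 2/16 + 2/16 + 4/16 + 2/16 + 1/16 + 2/16 + 1/16 + 1/16 + 2/16 = 17/16 = 1.0625.
Kraft's inequality requires Σ ≤ 1; here Σ = 1.0625 > 1, so no such prefix code exists.

1.0625; no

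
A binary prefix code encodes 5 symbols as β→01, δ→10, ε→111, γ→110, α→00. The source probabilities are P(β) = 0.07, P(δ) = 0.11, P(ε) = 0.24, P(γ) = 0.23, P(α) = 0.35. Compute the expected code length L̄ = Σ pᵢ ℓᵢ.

2.47 bits/symbol

L̄ = Σ pᵢ·ℓᵢ = 0.07·2 + 0.11·2 + 0.24·3 + 0.23·3 + 0.35·2 = 2.47 bits/symbol.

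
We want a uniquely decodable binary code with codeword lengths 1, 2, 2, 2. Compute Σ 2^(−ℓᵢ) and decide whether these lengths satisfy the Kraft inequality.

1.25; no

With common denominator 2^2 = 4: Σ 2^(−ℓᵢ) = 2/4 + 1/4 + 1/4 + 1/4 = 5/4 = 1.25.
Kraft's inequality requires Σ ≤ 1; here Σ = 1.25 > 1, so no such prefix code exists.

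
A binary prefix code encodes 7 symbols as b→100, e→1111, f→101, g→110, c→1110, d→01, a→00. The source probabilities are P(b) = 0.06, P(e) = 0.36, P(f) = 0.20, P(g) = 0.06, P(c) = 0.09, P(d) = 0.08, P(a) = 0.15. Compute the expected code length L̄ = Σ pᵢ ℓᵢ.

3.22 bits/symbol

L̄ = Σ pᵢ·ℓᵢ = 0.06·3 + 0.36·4 + 0.20·3 + 0.06·3 + 0.09·4 + 0.08·2 + 0.15·2 = 3.22 bits/symbol.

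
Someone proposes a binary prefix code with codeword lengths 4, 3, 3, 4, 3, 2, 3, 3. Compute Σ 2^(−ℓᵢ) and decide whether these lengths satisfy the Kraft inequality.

With common denominator 2^4 = 16: Σ 2^(−ℓᵢ) = 1/16 + 2/16 + 2/16 + 1/16 + 2/16 + 4/16 + 2/16 + 2/16 = 16/16 = 1.
Kraft's inequality requires Σ ≤ 1; here Σ = 1 ≤ 1, so such a prefix code exists.

1; yes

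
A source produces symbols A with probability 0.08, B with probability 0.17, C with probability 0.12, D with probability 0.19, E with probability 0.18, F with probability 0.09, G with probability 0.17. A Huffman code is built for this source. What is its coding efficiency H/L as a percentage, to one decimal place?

97.9%

Entropy H = −Σ p log₂ p ≈ 2.7409 bits.
Huffman merges: 2/25+9/100→17/100; 3/25+17/100→29/100; 17/100+17/100→17/50; 9/50+19/100→37/100; 29/100+17/50→63/100; 37/100+63/100→1. L = 14/5 ≈ 2.8000.
Efficiency = H/L = 2.7409/2.8000 = 97.9%.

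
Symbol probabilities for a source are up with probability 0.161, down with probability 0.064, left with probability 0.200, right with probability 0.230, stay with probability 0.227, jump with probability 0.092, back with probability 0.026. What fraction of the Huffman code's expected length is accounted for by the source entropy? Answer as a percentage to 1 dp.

98.3%

Entropy H = −Σ p log₂ p ≈ 2.5693 bits.
Huffman merges: 13/500+8/125→9/100; 9/100+23/250→91/500; 161/1000+91/500→343/1000; 1/5+227/1000→427/1000; 23/100+343/1000→573/1000; 427/1000+573/1000→1. L = 523/200 ≈ 2.6150.
Efficiency = H/L = 2.5693/2.6150 = 98.3%.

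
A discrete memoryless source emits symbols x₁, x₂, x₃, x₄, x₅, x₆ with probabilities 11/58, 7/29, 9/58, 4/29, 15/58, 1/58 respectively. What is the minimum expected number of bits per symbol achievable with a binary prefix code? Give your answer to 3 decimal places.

Repeatedly combine the two least-probable nodes; the expected code length is the sum of the merged weights.
merge 1/58 + 4/29 → 9/58
merge 9/58 + 9/58 → 9/29
merge 11/58 + 7/29 → 25/58
merge 15/58 + 9/29 → 33/58
merge 25/58 + 33/58 → 1
L = 9/58 + 9/29 + 25/58 + 33/58 + 1 = 143/58 ≈ 2.466 bits/symbol.

2.466 bits/symbol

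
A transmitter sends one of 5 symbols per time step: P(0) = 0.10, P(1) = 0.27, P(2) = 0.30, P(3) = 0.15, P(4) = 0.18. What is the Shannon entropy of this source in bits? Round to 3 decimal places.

2.219 bits

H = −Σ pᵢ log₂ pᵢ.
−0.10·log₂(0.10) = 0.3322
−0.27·log₂(0.27) = 0.5100
−0.30·log₂(0.30) = 0.5211
−0.15·log₂(0.15) = 0.4105
−0.18·log₂(0.18) = 0.4453
Sum ≈ 2.2192 → 2.219 bits.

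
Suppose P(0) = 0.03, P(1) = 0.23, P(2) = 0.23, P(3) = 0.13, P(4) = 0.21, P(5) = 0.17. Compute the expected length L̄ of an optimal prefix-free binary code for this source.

Repeatedly combine the two least-probable nodes; the expected code length is the sum of the merged weights.
merge 3/100 + 13/100 → 4/25
merge 4/25 + 17/100 → 33/100
merge 21/100 + 23/100 → 11/25
merge 23/100 + 33/100 → 14/25
merge 11/25 + 14/25 → 1
L = 4/25 + 33/100 + 11/25 + 14/25 + 1 = 249/100 = 2.49 bits/symbol.

2.49 bits/symbol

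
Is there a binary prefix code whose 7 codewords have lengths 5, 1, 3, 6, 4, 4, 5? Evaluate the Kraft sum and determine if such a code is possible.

With common denominator 2^6 = 64: Σ 2^(−ℓᵢ) = 2/64 + 32/64 + 8/64 + 1/64 + 4/64 + 4/64 + 2/64 = 53/64 = 0.828125.
Kraft's inequality requires Σ ≤ 1; here Σ = 0.828125 ≤ 1, so such a prefix code exists.

0.828125; yes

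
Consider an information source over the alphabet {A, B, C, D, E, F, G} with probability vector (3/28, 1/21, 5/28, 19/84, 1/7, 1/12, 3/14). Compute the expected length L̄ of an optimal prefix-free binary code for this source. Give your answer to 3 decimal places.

2.690 bits/symbol

Repeatedly combine the two least-probable nodes; the expected code length is the sum of the merged weights.
merge 1/21 + 1/12 → 11/84
merge 3/28 + 11/84 → 5/21
merge 1/7 + 5/28 → 9/28
merge 3/14 + 19/84 → 37/84
merge 5/21 + 9/28 → 47/84
merge 37/84 + 47/84 → 1
L = 11/84 + 5/21 + 9/28 + 37/84 + 47/84 + 1 = 113/42 ≈ 2.690 bits/symbol.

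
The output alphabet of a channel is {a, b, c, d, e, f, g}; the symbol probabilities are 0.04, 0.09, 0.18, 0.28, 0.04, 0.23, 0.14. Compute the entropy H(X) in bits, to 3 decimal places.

2.528 bits

H = −Σ pᵢ log₂ pᵢ.
−0.04·log₂(0.04) = 0.1858
−0.09·log₂(0.09) = 0.3127
−0.18·log₂(0.18) = 0.4453
−0.28·log₂(0.28) = 0.5142
−0.04·log₂(0.04) = 0.1858
−0.23·log₂(0.23) = 0.4877
−0.14·log₂(0.14) = 0.3971
Sum ≈ 2.5285 → 2.528 bits.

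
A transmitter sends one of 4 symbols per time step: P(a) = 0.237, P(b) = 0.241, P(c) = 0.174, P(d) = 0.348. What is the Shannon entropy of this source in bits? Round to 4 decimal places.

1.9559 bits

H = −Σ pᵢ log₂ pᵢ.
−0.237·log₂(0.237) = 0.4923
−0.241·log₂(0.241) = 0.4947
−0.174·log₂(0.174) = 0.4390
−0.348·log₂(0.348) = 0.5299
Sum ≈ 1.9559 → 1.9559 bits.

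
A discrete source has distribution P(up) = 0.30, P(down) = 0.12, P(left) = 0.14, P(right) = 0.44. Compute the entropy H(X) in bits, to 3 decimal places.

1.806 bits

H = −Σ pᵢ log₂ pᵢ.
−0.30·log₂(0.30) = 0.5211
−0.12·log₂(0.12) = 0.3671
−0.14·log₂(0.14) = 0.3971
−0.44·log₂(0.44) = 0.5211
Sum ≈ 1.8064 → 1.806 bits.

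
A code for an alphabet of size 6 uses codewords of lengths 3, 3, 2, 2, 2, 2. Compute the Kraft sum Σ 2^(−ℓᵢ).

1.25

With common denominator 2^3 = 8: Σ 2^(−ℓᵢ) = 1/8 + 1/8 + 2/8 + 2/8 + 2/8 + 2/8 = 10/8 = 1.25.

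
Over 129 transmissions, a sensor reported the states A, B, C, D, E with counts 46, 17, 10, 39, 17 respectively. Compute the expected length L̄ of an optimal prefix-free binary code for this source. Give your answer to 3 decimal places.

Probabilities are the counts divided by 129.
Repeatedly combine the two least-probable nodes; the expected code length is the sum of the merged weights.
merge 10/129 + 17/129 → 9/43
merge 17/129 + 9/43 → 44/129
merge 13/43 + 44/129 → 83/129
merge 46/129 + 83/129 → 1
L = 9/43 + 44/129 + 83/129 + 1 = 283/129 ≈ 2.194 bits/symbol.

2.194 bits/symbol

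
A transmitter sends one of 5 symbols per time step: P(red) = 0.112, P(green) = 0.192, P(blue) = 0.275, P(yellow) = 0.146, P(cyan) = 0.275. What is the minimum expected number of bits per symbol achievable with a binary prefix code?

Repeatedly combine the two least-probable nodes; the expected code length is the sum of the merged weights.
merge 14/125 + 73/500 → 129/500
merge 24/125 + 129/500 → 9/20
merge 11/40 + 11/40 → 11/20
merge 9/20 + 11/20 → 1
L = 129/500 + 9/20 + 11/20 + 1 = 1129/500 = 2.258 bits/symbol.

2.258 bits/symbol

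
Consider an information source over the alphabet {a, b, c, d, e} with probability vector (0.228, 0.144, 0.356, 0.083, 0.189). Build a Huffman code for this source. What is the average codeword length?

2.227 bits/symbol

Repeatedly combine the two least-probable nodes; the expected code length is the sum of the merged weights.
merge 83/1000 + 18/125 → 227/1000
merge 189/1000 + 227/1000 → 52/125
merge 57/250 + 89/250 → 73/125
merge 52/125 + 73/125 → 1
L = 227/1000 + 52/125 + 73/125 + 1 = 2227/1000 = 2.227 bits/symbol.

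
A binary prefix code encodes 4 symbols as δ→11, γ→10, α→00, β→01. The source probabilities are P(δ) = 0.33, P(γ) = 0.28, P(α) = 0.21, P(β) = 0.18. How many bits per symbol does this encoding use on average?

2 bits/symbol

L̄ = Σ pᵢ·ℓᵢ = 0.33·2 + 0.28·2 + 0.21·2 + 0.18·2 = 2 bits/symbol.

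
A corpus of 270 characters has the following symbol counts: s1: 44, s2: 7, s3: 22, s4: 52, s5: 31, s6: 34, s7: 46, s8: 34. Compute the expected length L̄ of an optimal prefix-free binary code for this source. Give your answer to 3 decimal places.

2.915 bits/symbol

Probabilities are the counts divided by 270.
Repeatedly combine the two least-probable nodes; the expected code length is the sum of the merged weights.
merge 7/270 + 11/135 → 29/270
merge 29/270 + 31/270 → 2/9
merge 17/135 + 17/135 → 34/135
merge 22/135 + 23/135 → 1/3
merge 26/135 + 2/9 → 56/135
merge 34/135 + 1/3 → 79/135
merge 56/135 + 79/135 → 1
L = 29/270 + 2/9 + 34/135 + 1/3 + 56/135 + 79/135 + 1 = 787/270 ≈ 2.915 bits/symbol.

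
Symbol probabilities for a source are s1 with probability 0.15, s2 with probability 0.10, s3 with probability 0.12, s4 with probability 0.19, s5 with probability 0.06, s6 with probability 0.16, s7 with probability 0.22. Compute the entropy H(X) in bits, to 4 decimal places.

H = −Σ pᵢ log₂ pᵢ.
−0.15·log₂(0.15) = 0.4105
−0.10·log₂(0.10) = 0.3322
−0.12·log₂(0.12) = 0.3671
−0.19·log₂(0.19) = 0.4552
−0.06·log₂(0.06) = 0.2435
−0.16·log₂(0.16) = 0.4230
−0.22·log₂(0.22) = 0.4806
Sum ≈ 2.7122 → 2.7122 bits.

2.7122 bits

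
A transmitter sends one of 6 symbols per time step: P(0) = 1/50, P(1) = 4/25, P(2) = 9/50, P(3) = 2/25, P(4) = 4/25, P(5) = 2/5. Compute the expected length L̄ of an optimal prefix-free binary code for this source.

2.3 bits/symbol

Repeatedly combine the two least-probable nodes; the expected code length is the sum of the merged weights.
merge 1/50 + 2/25 → 1/10
merge 1/10 + 4/25 → 13/50
merge 4/25 + 9/50 → 17/50
merge 13/50 + 17/50 → 3/5
merge 2/5 + 3/5 → 1
L = 1/10 + 13/50 + 17/50 + 3/5 + 1 = 23/10 = 2.3 bits/symbol.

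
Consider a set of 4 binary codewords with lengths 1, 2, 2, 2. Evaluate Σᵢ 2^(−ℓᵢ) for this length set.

With common denominator 2^2 = 4: Σ 2^(−ℓᵢ) = 2/4 + 1/4 + 1/4 + 1/4 = 5/4 = 1.25.

1.25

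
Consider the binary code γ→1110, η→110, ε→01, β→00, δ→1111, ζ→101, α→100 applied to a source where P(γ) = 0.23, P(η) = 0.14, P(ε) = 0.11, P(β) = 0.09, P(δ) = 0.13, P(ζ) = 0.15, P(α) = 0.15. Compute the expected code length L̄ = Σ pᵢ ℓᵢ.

L̄ = Σ pᵢ·ℓᵢ = 0.23·4 + 0.14·3 + 0.11·2 + 0.09·2 + 0.13·4 + 0.15·3 + 0.15·3 = 3.16 bits/symbol.

3.16 bits/symbol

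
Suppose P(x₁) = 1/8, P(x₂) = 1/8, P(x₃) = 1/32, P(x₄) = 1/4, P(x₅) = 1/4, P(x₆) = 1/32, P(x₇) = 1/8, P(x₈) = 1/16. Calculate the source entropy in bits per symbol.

2.6875 bits

Each probability is a power of 1/2, so log₂(1/p) is an integer.
H = Σ p·log₂(1/p) = 1/8·3 + 1/8·3 + 1/32·5 + 1/4·2 + 1/4·2 + 1/32·5 + 1/8·3 + 1/16·4 = 2.6875 bits.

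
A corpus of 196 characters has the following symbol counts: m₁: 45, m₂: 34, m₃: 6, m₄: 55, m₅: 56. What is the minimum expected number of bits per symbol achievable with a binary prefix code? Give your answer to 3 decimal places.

2.204 bits/symbol

Probabilities are the counts divided by 196.
Repeatedly combine the two least-probable nodes; the expected code length is the sum of the merged weights.
merge 3/98 + 17/98 → 10/49
merge 10/49 + 45/196 → 85/196
merge 55/196 + 2/7 → 111/196
merge 85/196 + 111/196 → 1
L = 10/49 + 85/196 + 111/196 + 1 = 108/49 ≈ 2.204 bits/symbol.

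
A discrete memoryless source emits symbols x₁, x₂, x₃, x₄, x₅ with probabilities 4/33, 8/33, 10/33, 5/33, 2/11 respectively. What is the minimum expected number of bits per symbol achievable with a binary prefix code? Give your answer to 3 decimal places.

Repeatedly combine the two least-probable nodes; the expected code length is the sum of the merged weights.
merge 4/33 + 5/33 → 3/11
merge 2/11 + 8/33 → 14/33
merge 3/11 + 10/33 → 19/33
merge 14/33 + 19/33 → 1
L = 3/11 + 14/33 + 19/33 + 1 = 25/11 ≈ 2.273 bits/symbol.

2.273 bits/symbol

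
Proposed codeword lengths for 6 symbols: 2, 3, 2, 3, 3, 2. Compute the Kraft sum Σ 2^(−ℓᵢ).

With common denominator 2^3 = 8: Σ 2^(−ℓᵢ) = 2/8 + 1/8 + 2/8 + 1/8 + 1/8 + 2/8 = 9/8 = 1.125.

1.125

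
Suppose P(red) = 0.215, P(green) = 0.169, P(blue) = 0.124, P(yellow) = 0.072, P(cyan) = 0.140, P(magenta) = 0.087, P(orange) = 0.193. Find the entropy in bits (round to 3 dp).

2.719 bits

H = −Σ pᵢ log₂ pᵢ.
−0.215·log₂(0.215) = 0.4768
−0.169·log₂(0.169) = 0.4335
−0.124·log₂(0.124) = 0.3734
−0.072·log₂(0.072) = 0.2733
−0.140·log₂(0.140) = 0.3971
−0.087·log₂(0.087) = 0.3065
−0.193·log₂(0.193) = 0.4581
Sum ≈ 2.7186 → 2.719 bits.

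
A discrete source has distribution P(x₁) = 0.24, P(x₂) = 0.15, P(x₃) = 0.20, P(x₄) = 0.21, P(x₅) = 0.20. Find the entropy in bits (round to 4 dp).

2.3063 bits

H = −Σ pᵢ log₂ pᵢ.
−0.24·log₂(0.24) = 0.4941
−0.15·log₂(0.15) = 0.4105
−0.20·log₂(0.20) = 0.4644
−0.21·log₂(0.21) = 0.4728
−0.20·log₂(0.20) = 0.4644
Sum ≈ 2.3063 → 2.3063 bits.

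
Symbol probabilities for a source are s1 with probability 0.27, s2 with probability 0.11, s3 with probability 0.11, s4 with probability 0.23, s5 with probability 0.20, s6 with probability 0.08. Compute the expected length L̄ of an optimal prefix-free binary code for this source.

Repeatedly combine the two least-probable nodes; the expected code length is the sum of the merged weights.
merge 2/25 + 11/100 → 19/100
merge 11/100 + 19/100 → 3/10
merge 1/5 + 23/100 → 43/100
merge 27/100 + 3/10 → 57/100
merge 43/100 + 57/100 → 1
L = 19/100 + 3/10 + 43/100 + 57/100 + 1 = 249/100 = 2.49 bits/symbol.

2.49 bits/symbol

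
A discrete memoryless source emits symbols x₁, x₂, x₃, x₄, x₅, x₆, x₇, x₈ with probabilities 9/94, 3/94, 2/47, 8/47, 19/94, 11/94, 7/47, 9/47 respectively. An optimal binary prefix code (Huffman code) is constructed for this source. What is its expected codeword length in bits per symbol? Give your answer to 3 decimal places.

Repeatedly combine the two least-probable nodes; the expected code length is the sum of the merged weights.
merge 3/94 + 2/47 → 7/94
merge 7/94 + 9/94 → 8/47
merge 11/94 + 7/47 → 25/94
merge 8/47 + 8/47 → 16/47
merge 9/47 + 19/94 → 37/94
merge 25/94 + 16/47 → 57/94
merge 37/94 + 57/94 → 1
L = 7/94 + 8/47 + 25/94 + 16/47 + 37/94 + 57/94 + 1 = 134/47 ≈ 2.851 bits/symbol.

2.851 bits/symbol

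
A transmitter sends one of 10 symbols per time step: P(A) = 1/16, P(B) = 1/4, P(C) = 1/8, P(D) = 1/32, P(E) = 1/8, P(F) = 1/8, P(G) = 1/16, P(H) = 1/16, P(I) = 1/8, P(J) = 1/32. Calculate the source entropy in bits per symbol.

3.0625 bits

Each probability is a power of 1/2, so log₂(1/p) is an integer.
H = Σ p·log₂(1/p) = 1/16·4 + 1/4·2 + 1/8·3 + 1/32·5 + 1/8·3 + 1/8·3 + 1/16·4 + 1/16·4 + 1/8·3 + 1/32·5 = 3.0625 bits.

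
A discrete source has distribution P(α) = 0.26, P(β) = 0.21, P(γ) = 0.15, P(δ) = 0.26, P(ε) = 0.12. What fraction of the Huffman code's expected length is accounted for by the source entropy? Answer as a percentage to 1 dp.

Entropy H = −Σ p log₂ p ≈ 2.2610 bits.
Huffman merges: 3/25+3/20→27/100; 21/100+13/50→47/100; 13/50+27/100→53/100; 47/100+53/100→1. L = 227/100 ≈ 2.2700.
Efficiency = H/L = 2.2610/2.2700 = 99.6%.

99.6%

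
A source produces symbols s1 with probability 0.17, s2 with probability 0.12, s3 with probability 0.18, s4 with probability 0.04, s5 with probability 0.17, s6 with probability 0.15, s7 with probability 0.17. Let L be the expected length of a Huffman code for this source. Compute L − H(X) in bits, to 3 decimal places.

Entropy H = −Σ p log₂ p ≈ 2.7124 bits.
Huffman merges: 1/25+3/25→4/25; 3/20+4/25→31/100; 17/100+17/100→17/50; 17/100+9/50→7/20; 31/100+17/50→13/20; 7/20+13/20→1. L = 281/100 ≈ 2.8100.
L − H = 2.8100 − 2.7124 = 0.098 bits.

0.098 bits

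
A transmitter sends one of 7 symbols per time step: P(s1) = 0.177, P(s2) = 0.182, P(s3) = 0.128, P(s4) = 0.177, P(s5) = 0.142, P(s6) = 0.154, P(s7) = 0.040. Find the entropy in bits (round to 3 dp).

H = −Σ pᵢ log₂ pᵢ.
−0.177·log₂(0.177) = 0.4422
−0.182·log₂(0.182) = 0.4474
−0.128·log₂(0.128) = 0.3796
−0.177·log₂(0.177) = 0.4422
−0.142·log₂(0.142) = 0.3999
−0.154·log₂(0.154) = 0.4156
−0.040·log₂(0.040) = 0.1858
Sum ≈ 2.7126 → 2.713 bits.

2.713 bits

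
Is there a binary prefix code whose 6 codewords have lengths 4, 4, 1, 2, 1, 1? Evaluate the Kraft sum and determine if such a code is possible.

1.875; no

With common denominator 2^4 = 16: Σ 2^(−ℓᵢ) = 1/16 + 1/16 + 8/16 + 4/16 + 8/16 + 8/16 = 30/16 = 1.875.
Kraft's inequality requires Σ ≤ 1; here Σ = 1.875 > 1, so no such prefix code exists.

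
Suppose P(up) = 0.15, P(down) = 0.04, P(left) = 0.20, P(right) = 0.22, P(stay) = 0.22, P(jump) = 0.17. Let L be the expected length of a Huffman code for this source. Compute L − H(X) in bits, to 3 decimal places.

0.094 bits

Entropy H = −Σ p log₂ p ≈ 2.4564 bits.
Huffman merges: 1/25+3/20→19/100; 17/100+19/100→9/25; 1/5+11/50→21/50; 11/50+9/25→29/50; 21/50+29/50→1. L = 51/20 ≈ 2.5500.
L − H = 2.5500 − 2.4564 = 0.094 bits.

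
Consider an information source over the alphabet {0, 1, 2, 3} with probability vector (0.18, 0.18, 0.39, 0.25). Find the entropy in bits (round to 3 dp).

H = −Σ pᵢ log₂ pᵢ.
−0.18·log₂(0.18) = 0.4453
−0.18·log₂(0.18) = 0.4453
−0.39·log₂(0.39) = 0.5298
−0.25·log₂(0.25) = 0.5000
Sum ≈ 1.9204 → 1.920 bits.

1.920 bits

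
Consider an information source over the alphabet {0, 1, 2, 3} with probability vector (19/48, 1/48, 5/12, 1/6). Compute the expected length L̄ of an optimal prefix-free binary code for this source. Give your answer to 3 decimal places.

Repeatedly combine the two least-probable nodes; the expected code length is the sum of the merged weights.
merge 1/48 + 1/6 → 3/16
merge 3/16 + 19/48 → 7/12
merge 5/12 + 7/12 → 1
L = 3/16 + 7/12 + 1 = 85/48 ≈ 1.771 bits/symbol.

1.771 bits/symbol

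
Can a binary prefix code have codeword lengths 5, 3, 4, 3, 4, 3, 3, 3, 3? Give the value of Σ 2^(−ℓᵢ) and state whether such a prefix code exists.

With common denominator 2^5 = 32: Σ 2^(−ℓᵢ) = 1/32 + 4/32 + 2/32 + 4/32 + 2/32 + 4/32 + 4/32 + 4/32 + 4/32 = 29/32 = 0.90625.
Kraft's inequality requires Σ ≤ 1; here Σ = 0.90625 ≤ 1, so such a prefix code exists.

0.90625; yes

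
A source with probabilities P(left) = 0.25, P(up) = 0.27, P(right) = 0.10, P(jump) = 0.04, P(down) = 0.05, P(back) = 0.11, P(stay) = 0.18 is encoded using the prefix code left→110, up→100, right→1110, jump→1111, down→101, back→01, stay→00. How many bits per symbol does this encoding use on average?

2.85 bits/symbol

L̄ = Σ pᵢ·ℓᵢ = 0.25·3 + 0.27·3 + 0.10·4 + 0.04·4 + 0.05·3 + 0.11·2 + 0.18·2 = 2.85 bits/symbol.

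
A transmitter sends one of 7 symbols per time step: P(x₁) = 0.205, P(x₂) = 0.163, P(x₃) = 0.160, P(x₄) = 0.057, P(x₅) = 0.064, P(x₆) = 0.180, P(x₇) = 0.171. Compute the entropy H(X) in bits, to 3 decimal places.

2.689 bits

H = −Σ pᵢ log₂ pᵢ.
−0.205·log₂(0.205) = 0.4687
−0.163·log₂(0.163) = 0.4266
−0.160·log₂(0.160) = 0.4230
−0.057·log₂(0.057) = 0.2356
−0.064·log₂(0.064) = 0.2538
−0.180·log₂(0.180) = 0.4453
−0.171·log₂(0.171) = 0.4357
Sum ≈ 2.6887 → 2.689 bits.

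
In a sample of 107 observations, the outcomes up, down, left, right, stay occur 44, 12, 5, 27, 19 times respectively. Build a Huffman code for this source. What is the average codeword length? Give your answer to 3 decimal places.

Probabilities are the counts divided by 107.
Repeatedly combine the two least-probable nodes; the expected code length is the sum of the merged weights.
merge 5/107 + 12/107 → 17/107
merge 17/107 + 19/107 → 36/107
merge 27/107 + 36/107 → 63/107
merge 44/107 + 63/107 → 1
L = 17/107 + 36/107 + 63/107 + 1 = 223/107 ≈ 2.084 bits/symbol.

2.084 bits/symbol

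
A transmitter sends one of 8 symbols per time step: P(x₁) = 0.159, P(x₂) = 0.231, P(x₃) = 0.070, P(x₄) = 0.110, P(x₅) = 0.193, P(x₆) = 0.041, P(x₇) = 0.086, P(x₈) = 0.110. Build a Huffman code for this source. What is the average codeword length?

Repeatedly combine the two least-probable nodes; the expected code length is the sum of the merged weights.
merge 41/1000 + 7/100 → 111/1000
merge 43/500 + 11/100 → 49/250
merge 11/100 + 111/1000 → 221/1000
merge 159/1000 + 193/1000 → 44/125
merge 49/250 + 221/1000 → 417/1000
merge 231/1000 + 44/125 → 583/1000
merge 417/1000 + 583/1000 → 1
L = 111/1000 + 49/250 + 221/1000 + 44/125 + 417/1000 + 583/1000 + 1 = 72/25 = 2.88 bits/symbol.

2.88 bits/symbol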